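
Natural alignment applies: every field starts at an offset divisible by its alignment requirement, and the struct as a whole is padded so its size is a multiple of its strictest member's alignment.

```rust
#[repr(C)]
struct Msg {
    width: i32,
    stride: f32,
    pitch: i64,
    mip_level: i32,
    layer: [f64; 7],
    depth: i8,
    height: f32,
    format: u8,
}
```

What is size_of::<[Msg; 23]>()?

0..4  width  (4B, 4-aligned)
4..8  stride  (4B, 4-aligned)
8..16  pitch  (8B, 8-aligned)
16..20  mip_level  (4B, 4-aligned)
20..24  -- padding (4B)
24..80  layer  (56B, 8-aligned)
80..81  depth  (1B, 1-aligned)
81..84  -- padding (3B)
84..88  height  (4B, 4-aligned)
88..89  format  (1B, 1-aligned)
89..96  -- tail padding (7B)
sizeof = 96, alignof = 8
array of 23: 23 × 96 = 2208

2208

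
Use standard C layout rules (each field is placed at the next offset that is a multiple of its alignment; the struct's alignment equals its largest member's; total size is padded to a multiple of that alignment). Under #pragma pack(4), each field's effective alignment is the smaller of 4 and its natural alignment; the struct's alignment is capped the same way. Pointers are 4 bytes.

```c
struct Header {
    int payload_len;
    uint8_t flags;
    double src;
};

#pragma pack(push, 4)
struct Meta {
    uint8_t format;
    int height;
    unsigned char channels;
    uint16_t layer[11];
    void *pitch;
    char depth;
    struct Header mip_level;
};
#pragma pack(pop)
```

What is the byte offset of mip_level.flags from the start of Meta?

Header: payload_len at 0 (size 4, align 4) → ends 4; flags at 4 (size 1, align 1) → ends 5; pad 3 to align 8 for src; src at 8 (size 8, align 8) → ends 16; total 16 bytes, alignment 8
format at 0 (size 1, align 1) → ends 1
pad 3 to align 4 for height
height at 4 (size 4, align 4) → ends 8
channels at 8 (size 1, align 1) → ends 9
pad 1 to align 2 for layer
layer at 10 (size 22, align 2) → ends 32
pitch at 32 (size 4, align 4) → ends 36
depth at 36 (size 1, align 1) → ends 37
pad 3 to align 4 for mip_level
mip_level at 40 (size 16, align 4) → ends 56
within Header: flags at 4
40 + 4 = 44

44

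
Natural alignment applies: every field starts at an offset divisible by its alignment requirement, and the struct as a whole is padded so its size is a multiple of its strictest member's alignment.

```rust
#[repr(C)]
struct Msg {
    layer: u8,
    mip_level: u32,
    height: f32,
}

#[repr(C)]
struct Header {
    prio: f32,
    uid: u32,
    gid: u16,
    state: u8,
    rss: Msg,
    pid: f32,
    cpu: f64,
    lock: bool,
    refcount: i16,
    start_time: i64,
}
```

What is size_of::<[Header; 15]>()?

840

Msg: layer at 0 (size 1, align 1) → ends 1; pad 3 to align 4 for mip_level; mip_level at 4 (size 4, align 4) → ends 8; height at 8 (size 4, align 4) → ends 12; total 12 bytes, alignment 4
prio at 0 (size 4, align 4) → ends 4
uid at 4 (size 4, align 4) → ends 8
gid at 8 (size 2, align 2) → ends 10
state at 10 (size 1, align 1) → ends 11
pad 1 to align 4 for rss
rss at 12 (size 12, align 4) → ends 24
pid at 24 (size 4, align 4) → ends 28
pad 4 to align 8 for cpu
cpu at 32 (size 8, align 8) → ends 40
lock at 40 (size 1, align 1) → ends 41
pad 1 to align 2 for refcount
refcount at 42 (size 2, align 2) → ends 44
pad 4 to align 8 for start_time
start_time at 48 (size 8, align 8) → ends 56
total 56 bytes, alignment 8
array of 15: 15 × 56 = 840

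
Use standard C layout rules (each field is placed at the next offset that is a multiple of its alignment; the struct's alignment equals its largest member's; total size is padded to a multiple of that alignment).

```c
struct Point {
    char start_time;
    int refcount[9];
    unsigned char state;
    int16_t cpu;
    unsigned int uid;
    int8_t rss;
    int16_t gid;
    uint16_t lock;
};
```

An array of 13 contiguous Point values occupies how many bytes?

0..1  start_time  (1B, 1-aligned)
1..4  -- padding (3B)
4..40  refcount  (36B, 4-aligned)
40..41  state  (1B, 1-aligned)
41..42  -- padding (1B)
42..44  cpu  (2B, 2-aligned)
44..48  uid  (4B, 4-aligned)
48..49  rss  (1B, 1-aligned)
49..50  -- padding (1B)
50..52  gid  (2B, 2-aligned)
52..54  lock  (2B, 2-aligned)
54..56  -- tail padding (2B)
sizeof = 56, alignof = 4
array of 13: 13 × 56 = 728

728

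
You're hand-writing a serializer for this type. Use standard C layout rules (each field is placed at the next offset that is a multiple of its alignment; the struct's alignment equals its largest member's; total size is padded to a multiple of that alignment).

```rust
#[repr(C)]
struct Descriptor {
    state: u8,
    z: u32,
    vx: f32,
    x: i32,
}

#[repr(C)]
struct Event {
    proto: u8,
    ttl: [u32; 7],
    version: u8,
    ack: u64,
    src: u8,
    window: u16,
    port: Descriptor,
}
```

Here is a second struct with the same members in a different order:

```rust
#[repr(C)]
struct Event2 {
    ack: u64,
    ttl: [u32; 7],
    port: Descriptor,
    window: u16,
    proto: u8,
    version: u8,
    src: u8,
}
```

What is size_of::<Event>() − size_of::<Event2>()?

Descriptor: @0: state [1B, align 1] → 1; +3 pad (align 4); @4: z [4B, align 4] → 8; @8: vx [4B, align 4] → 12; @12: x [4B, align 4] → 16; size 16, align 4
@0: proto [1B, align 1] → 1
+3 pad (align 4)
@4: ttl [28B, align 4] → 32
@32: version [1B, align 1] → 33
+7 pad (align 8)
@40: ack [8B, align 8] → 48
@48: src [1B, align 1] → 49
+1 pad (align 2)
@50: window [2B, align 2] → 52
@52: port [16B, align 4] → 68
+4 tail pad (align 8)
size 72, align 8
— Event2 —
@0: ack [8B, align 8] → 8
@8: ttl [28B, align 4] → 36
@36: port [16B, align 4] → 52
@52: window [2B, align 2] → 54
@54: proto [1B, align 1] → 55
@55: version [1B, align 1] → 56
@56: src [1B, align 1] → 57
+7 tail pad (align 8)
size 64, align 8
72 − 64 = 8

8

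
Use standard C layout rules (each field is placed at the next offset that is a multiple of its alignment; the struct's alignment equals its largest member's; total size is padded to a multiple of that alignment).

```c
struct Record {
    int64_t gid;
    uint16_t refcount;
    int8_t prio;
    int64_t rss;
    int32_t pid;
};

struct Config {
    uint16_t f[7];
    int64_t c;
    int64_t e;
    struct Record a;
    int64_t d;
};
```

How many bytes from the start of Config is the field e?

24

Record: 0..8  gid  (8B, 8-aligned); 8..10  refcount  (2B, 2-aligned); 10..11  prio  (1B, 1-aligned); 11..16  -- padding (5B); 16..24  rss  (8B, 8-aligned); 24..28  pid  (4B, 4-aligned); 28..32  -- tail padding (4B); sizeof = 32, alignof = 8
0..14  f  (14B, 2-aligned)
14..16  -- padding (2B)
16..24  c  (8B, 8-aligned)
24..32  e  (8B, 8-aligned)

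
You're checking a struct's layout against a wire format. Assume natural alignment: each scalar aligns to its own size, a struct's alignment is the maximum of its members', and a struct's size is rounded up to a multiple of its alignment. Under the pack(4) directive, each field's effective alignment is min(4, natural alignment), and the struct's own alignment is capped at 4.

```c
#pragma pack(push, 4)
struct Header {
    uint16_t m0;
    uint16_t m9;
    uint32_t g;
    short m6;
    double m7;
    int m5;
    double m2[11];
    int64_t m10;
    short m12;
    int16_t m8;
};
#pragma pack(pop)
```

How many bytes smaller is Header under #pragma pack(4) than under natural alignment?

12

natural layout:
  m0 at 0 (size 2, align 2) → ends 2
  m9 at 2 (size 2, align 2) → ends 4
  g at 4 (size 4, align 4) → ends 8
  m6 at 8 (size 2, align 2) → ends 10
  pad 6 to align 8 for m7
  m7 at 16 (size 8, align 8) → ends 24
  m5 at 24 (size 4, align 4) → ends 28
  pad 4 to align 8 for m2
  m2 at 32 (size 88, align 8) → ends 120
  m10 at 120 (size 8, align 8) → ends 128
  m12 at 128 (size 2, align 2) → ends 130
  m8 at 130 (size 2, align 2) → ends 132
  tail pad 4 to reach multiple of 8
  total 136 bytes, alignment 8
packed(4) layout:
  m0 at 0 (size 2, align 2) → ends 2
  m9 at 2 (size 2, align 2) → ends 4
  g at 4 (size 4, align 4) → ends 8
  m6 at 8 (size 2, align 2) → ends 10
  pad 2 to align 4 for m7
  m7 at 12 (size 8, align 4) → ends 20
  m5 at 20 (size 4, align 4) → ends 24
  m2 at 24 (size 88, align 4) → ends 112
  m10 at 112 (size 8, align 4) → ends 120
  m12 at 120 (size 2, align 2) → ends 122
  m8 at 122 (size 2, align 2) → ends 124
  total 124 bytes, alignment 4
136 − 124 = 12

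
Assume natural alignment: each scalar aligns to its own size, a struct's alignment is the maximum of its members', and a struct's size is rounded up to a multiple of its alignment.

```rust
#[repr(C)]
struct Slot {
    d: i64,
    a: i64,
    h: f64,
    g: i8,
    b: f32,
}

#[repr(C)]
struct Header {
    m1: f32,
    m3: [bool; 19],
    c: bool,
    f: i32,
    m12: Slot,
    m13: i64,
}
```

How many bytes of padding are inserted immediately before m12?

4

Slot: @0: d [8B, align 8] → 8; @8: a [8B, align 8] → 16; @16: h [8B, align 8] → 24; @24: g [1B, align 1] → 25; +3 pad (align 4); @28: b [4B, align 4] → 32; size 32, align 8
@0: m1 [4B, align 4] → 4
@4: m3 [19B, align 1] → 23
@23: c [1B, align 1] → 24
@24: f [4B, align 4] → 28
+4 pad (align 8)
@32: m12 [32B, align 8] → 64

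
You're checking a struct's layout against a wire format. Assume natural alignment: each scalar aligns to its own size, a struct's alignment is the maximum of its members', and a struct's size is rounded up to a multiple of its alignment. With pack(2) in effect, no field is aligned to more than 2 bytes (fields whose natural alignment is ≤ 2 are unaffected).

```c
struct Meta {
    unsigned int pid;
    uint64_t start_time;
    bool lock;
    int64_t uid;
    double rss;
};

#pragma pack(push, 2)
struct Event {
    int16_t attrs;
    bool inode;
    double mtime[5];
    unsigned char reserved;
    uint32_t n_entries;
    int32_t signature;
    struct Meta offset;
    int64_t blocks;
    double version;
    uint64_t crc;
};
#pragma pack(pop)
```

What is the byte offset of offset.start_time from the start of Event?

62

Meta: pid at 0 (size 4, align 4) → ends 4; pad 4 to align 8 for start_time; start_time at 8 (size 8, align 8) → ends 16; lock at 16 (size 1, align 1) → ends 17; pad 7 to align 8 for uid; uid at 24 (size 8, align 8) → ends 32; rss at 32 (size 8, align 8) → ends 40; total 40 bytes, alignment 8
attrs at 0 (size 2, align 2) → ends 2
inode at 2 (size 1, align 1) → ends 3
pad 1 to align 2 for mtime
mtime at 4 (size 40, align 2) → ends 44
reserved at 44 (size 1, align 1) → ends 45
pad 1 to align 2 for n_entries
n_entries at 46 (size 4, align 2) → ends 50
signature at 50 (size 4, align 2) → ends 54
offset at 54 (size 40, align 2) → ends 94
within Meta: start_time at 8
54 + 8 = 62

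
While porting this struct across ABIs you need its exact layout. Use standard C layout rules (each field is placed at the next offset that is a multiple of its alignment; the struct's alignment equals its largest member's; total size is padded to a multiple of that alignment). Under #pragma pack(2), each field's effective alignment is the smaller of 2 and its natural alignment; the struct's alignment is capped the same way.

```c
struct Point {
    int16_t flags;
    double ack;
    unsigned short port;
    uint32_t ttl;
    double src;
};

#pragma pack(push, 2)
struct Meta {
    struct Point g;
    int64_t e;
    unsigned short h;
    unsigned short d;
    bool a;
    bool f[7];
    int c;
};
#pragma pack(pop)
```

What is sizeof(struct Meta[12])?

672

Point: 0..2  flags  (2B, 2-aligned); 2..8  -- padding (6B); 8..16  ack  (8B, 8-aligned); 16..18  port  (2B, 2-aligned); 18..20  -- padding (2B); 20..24  ttl  (4B, 4-aligned); 24..32  src  (8B, 8-aligned); sizeof = 32, alignof = 8
0..32  g  (32B, 2-aligned)
32..40  e  (8B, 2-aligned)
40..42  h  (2B, 2-aligned)
42..44  d  (2B, 2-aligned)
44..45  a  (1B, 1-aligned)
45..52  f  (7B, 1-aligned)
52..56  c  (4B, 2-aligned)
sizeof = 56, alignof = 2
array of 12: 12 × 56 = 672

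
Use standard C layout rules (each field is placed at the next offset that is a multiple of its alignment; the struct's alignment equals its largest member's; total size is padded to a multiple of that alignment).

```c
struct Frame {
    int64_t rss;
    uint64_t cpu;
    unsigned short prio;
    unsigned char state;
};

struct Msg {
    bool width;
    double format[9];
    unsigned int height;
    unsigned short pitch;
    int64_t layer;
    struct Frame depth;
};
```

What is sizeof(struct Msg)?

Frame: rss at 0 (size 8, align 8) → ends 8; cpu at 8 (size 8, align 8) → ends 16; prio at 16 (size 2, align 2) → ends 18; state at 18 (size 1, align 1) → ends 19; tail pad 5 to reach multiple of 8; total 24 bytes, alignment 8
width at 0 (size 1, align 1) → ends 1
pad 7 to align 8 for format
format at 8 (size 72, align 8) → ends 80
height at 80 (size 4, align 4) → ends 84
pitch at 84 (size 2, align 2) → ends 86
pad 2 to align 8 for layer
layer at 88 (size 8, align 8) → ends 96
depth at 96 (size 24, align 8) → ends 120
total 120 bytes, alignment 8

120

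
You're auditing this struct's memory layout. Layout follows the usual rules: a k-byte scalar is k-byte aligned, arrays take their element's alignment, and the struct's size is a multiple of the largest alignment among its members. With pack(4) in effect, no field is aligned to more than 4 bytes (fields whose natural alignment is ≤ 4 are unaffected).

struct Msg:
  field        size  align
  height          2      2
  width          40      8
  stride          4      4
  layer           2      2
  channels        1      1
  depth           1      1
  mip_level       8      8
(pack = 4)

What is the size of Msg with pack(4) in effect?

height at 0 (size 2, align 2) → ends 2
pad 2 to align 4 for width
width at 4 (size 40, align 4) → ends 44
stride at 44 (size 4, align 4) → ends 48
layer at 48 (size 2, align 2) → ends 50
channels at 50 (size 1, align 1) → ends 51
depth at 51 (size 1, align 1) → ends 52
mip_level at 52 (size 8, align 4) → ends 60
total 60 bytes, alignment 4

60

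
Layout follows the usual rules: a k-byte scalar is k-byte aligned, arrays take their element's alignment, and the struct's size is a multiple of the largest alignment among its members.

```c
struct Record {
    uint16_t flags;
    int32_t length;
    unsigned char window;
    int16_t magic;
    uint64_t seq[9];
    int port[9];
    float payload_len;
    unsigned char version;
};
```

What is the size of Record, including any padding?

flags at 0 (size 2, align 2) → ends 2
pad 2 to align 4 for length
length at 4 (size 4, align 4) → ends 8
window at 8 (size 1, align 1) → ends 9
pad 1 to align 2 for magic
magic at 10 (size 2, align 2) → ends 12
pad 4 to align 8 for seq
seq at 16 (size 72, align 8) → ends 88
port at 88 (size 36, align 4) → ends 124
payload_len at 124 (size 4, align 4) → ends 128
version at 128 (size 1, align 1) → ends 129
tail pad 7 to reach multiple of 8
total 136 bytes, alignment 8

136 bytes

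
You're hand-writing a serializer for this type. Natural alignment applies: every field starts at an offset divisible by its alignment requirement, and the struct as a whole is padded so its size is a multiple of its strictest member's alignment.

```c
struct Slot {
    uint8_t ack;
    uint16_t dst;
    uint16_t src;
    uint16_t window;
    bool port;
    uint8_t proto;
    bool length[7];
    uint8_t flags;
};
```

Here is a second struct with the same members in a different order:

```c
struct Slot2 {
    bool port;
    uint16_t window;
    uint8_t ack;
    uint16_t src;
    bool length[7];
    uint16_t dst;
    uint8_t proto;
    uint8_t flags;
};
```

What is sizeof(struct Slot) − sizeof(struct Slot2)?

-2

0..1  ack  (1B, 1-aligned)
1..2  -- padding (1B)
2..4  dst  (2B, 2-aligned)
4..6  src  (2B, 2-aligned)
6..8  window  (2B, 2-aligned)
8..9  port  (1B, 1-aligned)
9..10  proto  (1B, 1-aligned)
10..17  length  (7B, 1-aligned)
17..18  flags  (1B, 1-aligned)
sizeof = 18, alignof = 2
— Slot2 —
0..1  port  (1B, 1-aligned)
1..2  -- padding (1B)
2..4  window  (2B, 2-aligned)
4..5  ack  (1B, 1-aligned)
5..6  -- padding (1B)
6..8  src  (2B, 2-aligned)
8..15  length  (7B, 1-aligned)
15..16  -- padding (1B)
16..18  dst  (2B, 2-aligned)
18..19  proto  (1B, 1-aligned)
19..20  flags  (1B, 1-aligned)
sizeof = 20, alignof = 2
18 − 20 = -2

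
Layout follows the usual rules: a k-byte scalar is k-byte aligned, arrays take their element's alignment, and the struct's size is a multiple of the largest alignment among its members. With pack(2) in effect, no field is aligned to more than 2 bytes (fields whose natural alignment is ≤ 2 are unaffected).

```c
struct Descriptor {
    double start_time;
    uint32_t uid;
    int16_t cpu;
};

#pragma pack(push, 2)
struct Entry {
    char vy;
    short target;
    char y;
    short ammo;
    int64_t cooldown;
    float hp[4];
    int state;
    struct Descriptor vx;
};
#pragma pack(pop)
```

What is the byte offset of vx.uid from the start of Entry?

44

Descriptor: start_time at 0 (size 8, align 8) → ends 8; uid at 8 (size 4, align 4) → ends 12; cpu at 12 (size 2, align 2) → ends 14; tail pad 2 to reach multiple of 8; total 16 bytes, alignment 8
vy at 0 (size 1, align 1) → ends 1
pad 1 to align 2 for target
target at 2 (size 2, align 2) → ends 4
y at 4 (size 1, align 1) → ends 5
pad 1 to align 2 for ammo
ammo at 6 (size 2, align 2) → ends 8
cooldown at 8 (size 8, align 2) → ends 16
hp at 16 (size 16, align 2) → ends 32
state at 32 (size 4, align 2) → ends 36
vx at 36 (size 16, align 2) → ends 52
within Descriptor: uid at 8
36 + 8 = 44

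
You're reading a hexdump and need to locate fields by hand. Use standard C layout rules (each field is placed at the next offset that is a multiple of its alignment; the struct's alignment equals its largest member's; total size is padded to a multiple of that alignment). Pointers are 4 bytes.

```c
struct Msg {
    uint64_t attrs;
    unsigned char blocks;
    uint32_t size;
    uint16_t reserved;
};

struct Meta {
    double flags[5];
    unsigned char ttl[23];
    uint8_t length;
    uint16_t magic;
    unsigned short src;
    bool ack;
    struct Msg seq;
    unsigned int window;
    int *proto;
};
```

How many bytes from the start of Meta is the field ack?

Msg: 0..8  attrs  (8B, 8-aligned); 8..9  blocks  (1B, 1-aligned); 9..12  -- padding (3B); 12..16  size  (4B, 4-aligned); 16..18  reserved  (2B, 2-aligned); 18..24  -- tail padding (6B); sizeof = 24, alignof = 8
0..40  flags  (40B, 8-aligned)
40..63  ttl  (23B, 1-aligned)
63..64  length  (1B, 1-aligned)
64..66  magic  (2B, 2-aligned)
66..68  src  (2B, 2-aligned)
68..69  ack  (1B, 1-aligned)

68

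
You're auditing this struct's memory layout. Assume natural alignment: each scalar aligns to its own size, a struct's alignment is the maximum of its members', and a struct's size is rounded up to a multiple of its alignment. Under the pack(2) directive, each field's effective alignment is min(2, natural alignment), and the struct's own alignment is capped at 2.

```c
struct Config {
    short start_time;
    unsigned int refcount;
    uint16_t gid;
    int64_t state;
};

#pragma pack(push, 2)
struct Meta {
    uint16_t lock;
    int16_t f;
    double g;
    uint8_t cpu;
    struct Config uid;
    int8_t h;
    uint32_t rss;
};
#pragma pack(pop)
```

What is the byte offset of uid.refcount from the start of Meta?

Config: start_time at 0 (size 2, align 2) → ends 2; pad 2 to align 4 for refcount; refcount at 4 (size 4, align 4) → ends 8; gid at 8 (size 2, align 2) → ends 10; pad 6 to align 8 for state; state at 16 (size 8, align 8) → ends 24; total 24 bytes, alignment 8
lock at 0 (size 2, align 2) → ends 2
f at 2 (size 2, align 2) → ends 4
g at 4 (size 8, align 2) → ends 12
cpu at 12 (size 1, align 1) → ends 13
pad 1 to align 2 for uid
uid at 14 (size 24, align 2) → ends 38
within Config: refcount at 4
14 + 4 = 18

18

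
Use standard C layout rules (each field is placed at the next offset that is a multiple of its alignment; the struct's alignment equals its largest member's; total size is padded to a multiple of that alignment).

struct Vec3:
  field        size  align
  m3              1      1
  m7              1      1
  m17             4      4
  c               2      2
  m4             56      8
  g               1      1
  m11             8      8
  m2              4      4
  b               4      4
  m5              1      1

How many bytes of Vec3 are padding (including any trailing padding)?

22

m3 at 0 (size 1, align 1) → ends 1
m7 at 1 (size 1, align 1) → ends 2
pad 2 to align 4 for m17
m17 at 4 (size 4, align 4) → ends 8
c at 8 (size 2, align 2) → ends 10
pad 6 to align 8 for m4
m4 at 16 (size 56, align 8) → ends 72
g at 72 (size 1, align 1) → ends 73
pad 7 to align 8 for m11
m11 at 80 (size 8, align 8) → ends 88
m2 at 88 (size 4, align 4) → ends 92
b at 92 (size 4, align 4) → ends 96
m5 at 96 (size 1, align 1) → ends 97
tail pad 7 to reach multiple of 8
total 104 bytes, alignment 8
data bytes 82, size 104 → padding 22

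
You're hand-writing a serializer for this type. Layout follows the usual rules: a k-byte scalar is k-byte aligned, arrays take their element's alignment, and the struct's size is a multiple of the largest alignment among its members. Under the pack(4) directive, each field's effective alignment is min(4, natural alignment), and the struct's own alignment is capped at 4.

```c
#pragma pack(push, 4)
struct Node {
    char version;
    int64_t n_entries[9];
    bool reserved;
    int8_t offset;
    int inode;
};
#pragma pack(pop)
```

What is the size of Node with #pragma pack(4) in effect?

84

0..1  version  (1B, 1-aligned)
1..4  -- padding (3B)
4..76  n_entries  (72B, 4-aligned)
76..77  reserved  (1B, 1-aligned)
77..78  offset  (1B, 1-aligned)
78..80  -- padding (2B)
80..84  inode  (4B, 4-aligned)
sizeof = 84, alignof = 4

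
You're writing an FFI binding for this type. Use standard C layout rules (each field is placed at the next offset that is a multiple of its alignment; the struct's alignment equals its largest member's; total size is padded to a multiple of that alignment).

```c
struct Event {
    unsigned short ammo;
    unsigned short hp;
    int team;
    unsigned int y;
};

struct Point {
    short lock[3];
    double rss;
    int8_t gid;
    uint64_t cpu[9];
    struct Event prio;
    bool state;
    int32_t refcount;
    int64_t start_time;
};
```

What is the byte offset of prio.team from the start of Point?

100

Event: @0: ammo [2B, align 2] → 2; @2: hp [2B, align 2] → 4; @4: team [4B, align 4] → 8; @8: y [4B, align 4] → 12; size 12, align 4
@0: lock [6B, align 2] → 6
+2 pad (align 8)
@8: rss [8B, align 8] → 16
@16: gid [1B, align 1] → 17
+7 pad (align 8)
@24: cpu [72B, align 8] → 96
@96: prio [12B, align 4] → 108
within Event: team at 4
96 + 4 = 100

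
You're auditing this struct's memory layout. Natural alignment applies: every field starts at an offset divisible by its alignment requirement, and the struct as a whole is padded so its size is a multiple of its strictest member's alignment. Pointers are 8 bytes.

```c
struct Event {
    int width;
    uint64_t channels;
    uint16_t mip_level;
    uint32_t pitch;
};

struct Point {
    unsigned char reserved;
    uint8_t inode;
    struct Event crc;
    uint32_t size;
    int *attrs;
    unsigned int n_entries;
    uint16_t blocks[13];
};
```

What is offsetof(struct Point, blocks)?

52

Event: 0..4  width  (4B, 4-aligned); 4..8  -- padding (4B); 8..16  channels  (8B, 8-aligned); 16..18  mip_level  (2B, 2-aligned); 18..20  -- padding (2B); 20..24  pitch  (4B, 4-aligned); sizeof = 24, alignof = 8
0..1  reserved  (1B, 1-aligned)
1..2  inode  (1B, 1-aligned)
2..8  -- padding (6B)
8..32  crc  (24B, 8-aligned)
32..36  size  (4B, 4-aligned)
36..40  -- padding (4B)
40..48  attrs  (8B, 8-aligned)
48..52  n_entries  (4B, 4-aligned)
52..78  blocks  (26B, 2-aligned)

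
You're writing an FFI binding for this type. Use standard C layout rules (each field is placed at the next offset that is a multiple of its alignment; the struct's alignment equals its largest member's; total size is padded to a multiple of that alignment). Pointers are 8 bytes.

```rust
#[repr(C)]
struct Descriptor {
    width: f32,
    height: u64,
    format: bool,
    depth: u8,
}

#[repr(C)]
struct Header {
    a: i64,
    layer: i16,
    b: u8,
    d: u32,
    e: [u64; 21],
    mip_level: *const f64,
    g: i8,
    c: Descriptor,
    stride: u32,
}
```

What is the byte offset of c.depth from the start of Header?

Descriptor: 0..4  width  (4B, 4-aligned); 4..8  -- padding (4B); 8..16  height  (8B, 8-aligned); 16..17  format  (1B, 1-aligned); 17..18  depth  (1B, 1-aligned); 18..24  -- tail padding (6B); sizeof = 24, alignof = 8
0..8  a  (8B, 8-aligned)
8..10  layer  (2B, 2-aligned)
10..11  b  (1B, 1-aligned)
11..12  -- padding (1B)
12..16  d  (4B, 4-aligned)
16..184  e  (168B, 8-aligned)
184..192  mip_level  (8B, 8-aligned)
192..193  g  (1B, 1-aligned)
193..200  -- padding (7B)
200..224  c  (24B, 8-aligned)
within Descriptor: depth at 17
200 + 17 = 217

217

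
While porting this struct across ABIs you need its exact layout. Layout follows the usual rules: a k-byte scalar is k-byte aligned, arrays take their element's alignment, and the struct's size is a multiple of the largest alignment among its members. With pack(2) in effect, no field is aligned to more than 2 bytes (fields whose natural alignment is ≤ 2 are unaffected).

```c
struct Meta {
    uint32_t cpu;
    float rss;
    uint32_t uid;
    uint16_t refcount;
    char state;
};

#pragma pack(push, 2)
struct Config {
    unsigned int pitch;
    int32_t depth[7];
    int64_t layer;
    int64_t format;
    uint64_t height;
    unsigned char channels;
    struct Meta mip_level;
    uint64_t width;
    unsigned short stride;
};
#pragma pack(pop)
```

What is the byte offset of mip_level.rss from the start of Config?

Meta: @0: cpu [4B, align 4] → 4; @4: rss [4B, align 4] → 8; @8: uid [4B, align 4] → 12; @12: refcount [2B, align 2] → 14; @14: state [1B, align 1] → 15; +1 tail pad (align 4); size 16, align 4
@0: pitch [4B, align 2] → 4
@4: depth [28B, align 2] → 32
@32: layer [8B, align 2] → 40
@40: format [8B, align 2] → 48
@48: height [8B, align 2] → 56
@56: channels [1B, align 1] → 57
+1 pad (align 2)
@58: mip_level [16B, align 2] → 74
within Meta: rss at 4
58 + 4 = 62

62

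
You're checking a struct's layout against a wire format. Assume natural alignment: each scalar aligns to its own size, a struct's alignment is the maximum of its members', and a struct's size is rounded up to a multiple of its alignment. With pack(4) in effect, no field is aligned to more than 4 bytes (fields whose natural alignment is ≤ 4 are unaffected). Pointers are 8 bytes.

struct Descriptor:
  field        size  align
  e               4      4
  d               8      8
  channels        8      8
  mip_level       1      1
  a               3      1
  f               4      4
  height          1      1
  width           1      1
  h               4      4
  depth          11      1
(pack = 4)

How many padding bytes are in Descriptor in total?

3

@0: e [4B, align 4] → 4
@4: d [8B, align 4] → 12
@12: channels [8B, align 4] → 20
@20: mip_level [1B, align 1] → 21
@21: a [3B, align 1] → 24
@24: f [4B, align 4] → 28
@28: height [1B, align 1] → 29
@29: width [1B, align 1] → 30
+2 pad (align 4)
@32: h [4B, align 4] → 36
@36: depth [11B, align 1] → 47
+1 tail pad (align 4)
size 48, align 4
data bytes 45, size 48 → padding 3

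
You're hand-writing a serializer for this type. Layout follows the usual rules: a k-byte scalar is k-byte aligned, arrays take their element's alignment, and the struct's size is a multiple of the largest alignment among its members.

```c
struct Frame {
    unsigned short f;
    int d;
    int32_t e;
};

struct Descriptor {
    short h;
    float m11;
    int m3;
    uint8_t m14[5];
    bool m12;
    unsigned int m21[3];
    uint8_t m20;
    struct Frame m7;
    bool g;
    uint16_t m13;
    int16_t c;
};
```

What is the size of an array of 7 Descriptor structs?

Frame: @0: f [2B, align 2] → 2; +2 pad (align 4); @4: d [4B, align 4] → 8; @8: e [4B, align 4] → 12; size 12, align 4
@0: h [2B, align 2] → 2
+2 pad (align 4)
@4: m11 [4B, align 4] → 8
@8: m3 [4B, align 4] → 12
@12: m14 [5B, align 1] → 17
@17: m12 [1B, align 1] → 18
+2 pad (align 4)
@20: m21 [12B, align 4] → 32
@32: m20 [1B, align 1] → 33
+3 pad (align 4)
@36: m7 [12B, align 4] → 48
@48: g [1B, align 1] → 49
+1 pad (align 2)
@50: m13 [2B, align 2] → 52
@52: c [2B, align 2] → 54
+2 tail pad (align 4)
size 56, align 4
array of 7: 7 × 56 = 392

392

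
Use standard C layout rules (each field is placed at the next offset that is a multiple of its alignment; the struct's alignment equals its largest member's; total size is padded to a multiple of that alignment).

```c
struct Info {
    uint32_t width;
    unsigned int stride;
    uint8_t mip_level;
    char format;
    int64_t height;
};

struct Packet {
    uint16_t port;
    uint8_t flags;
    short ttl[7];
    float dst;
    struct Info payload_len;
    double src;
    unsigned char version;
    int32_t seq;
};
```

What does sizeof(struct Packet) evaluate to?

Info: width at 0 (size 4, align 4) → ends 4; stride at 4 (size 4, align 4) → ends 8; mip_level at 8 (size 1, align 1) → ends 9; format at 9 (size 1, align 1) → ends 10; pad 6 to align 8 for height; height at 16 (size 8, align 8) → ends 24; total 24 bytes, alignment 8
port at 0 (size 2, align 2) → ends 2
flags at 2 (size 1, align 1) → ends 3
pad 1 to align 2 for ttl
ttl at 4 (size 14, align 2) → ends 18
pad 2 to align 4 for dst
dst at 20 (size 4, align 4) → ends 24
payload_len at 24 (size 24, align 8) → ends 48
src at 48 (size 8, align 8) → ends 56
version at 56 (size 1, align 1) → ends 57
pad 3 to align 4 for seq
seq at 60 (size 4, align 4) → ends 64
total 64 bytes, alignment 8

64 bytes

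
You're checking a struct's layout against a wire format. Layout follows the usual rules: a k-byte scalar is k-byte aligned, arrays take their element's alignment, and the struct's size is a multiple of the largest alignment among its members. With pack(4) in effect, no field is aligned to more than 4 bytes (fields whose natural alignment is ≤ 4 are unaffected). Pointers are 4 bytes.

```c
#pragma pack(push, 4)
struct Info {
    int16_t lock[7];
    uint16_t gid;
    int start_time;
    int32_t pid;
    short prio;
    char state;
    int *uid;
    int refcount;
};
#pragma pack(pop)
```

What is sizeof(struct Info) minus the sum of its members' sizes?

lock at 0 (size 14, align 2) → ends 14
gid at 14 (size 2, align 2) → ends 16
start_time at 16 (size 4, align 4) → ends 20
pid at 20 (size 4, align 4) → ends 24
prio at 24 (size 2, align 2) → ends 26
state at 26 (size 1, align 1) → ends 27
pad 1 to align 4 for uid
uid at 28 (size 4, align 4) → ends 32
refcount at 32 (size 4, align 4) → ends 36
total 36 bytes, alignment 4
data bytes 35, size 36 → padding 1

1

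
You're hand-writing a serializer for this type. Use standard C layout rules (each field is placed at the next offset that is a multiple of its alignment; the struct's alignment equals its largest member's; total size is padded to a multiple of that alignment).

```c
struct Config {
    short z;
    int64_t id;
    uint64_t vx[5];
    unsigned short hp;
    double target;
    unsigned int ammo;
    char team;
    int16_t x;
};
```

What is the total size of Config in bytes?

0..2  z  (2B, 2-aligned)
2..8  -- padding (6B)
8..16  id  (8B, 8-aligned)
16..56  vx  (40B, 8-aligned)
56..58  hp  (2B, 2-aligned)
58..64  -- padding (6B)
64..72  target  (8B, 8-aligned)
72..76  ammo  (4B, 4-aligned)
76..77  team  (1B, 1-aligned)
77..78  -- padding (1B)
78..80  x  (2B, 2-aligned)
sizeof = 80, alignof = 8

80 bytes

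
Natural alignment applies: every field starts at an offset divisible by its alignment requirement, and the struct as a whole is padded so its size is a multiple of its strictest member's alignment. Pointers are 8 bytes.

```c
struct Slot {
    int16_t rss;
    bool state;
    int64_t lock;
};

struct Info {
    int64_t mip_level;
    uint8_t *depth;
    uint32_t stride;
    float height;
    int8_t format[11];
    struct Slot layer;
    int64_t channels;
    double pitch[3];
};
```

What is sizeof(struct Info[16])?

Slot: rss at 0 (size 2, align 2) → ends 2; state at 2 (size 1, align 1) → ends 3; pad 5 to align 8 for lock; lock at 8 (size 8, align 8) → ends 16; total 16 bytes, alignment 8
mip_level at 0 (size 8, align 8) → ends 8
depth at 8 (size 8, align 8) → ends 16
stride at 16 (size 4, align 4) → ends 20
height at 20 (size 4, align 4) → ends 24
format at 24 (size 11, align 1) → ends 35
pad 5 to align 8 for layer
layer at 40 (size 16, align 8) → ends 56
channels at 56 (size 8, align 8) → ends 64
pitch at 64 (size 24, align 8) → ends 88
total 88 bytes, alignment 8
array of 16: 16 × 88 = 1408

1408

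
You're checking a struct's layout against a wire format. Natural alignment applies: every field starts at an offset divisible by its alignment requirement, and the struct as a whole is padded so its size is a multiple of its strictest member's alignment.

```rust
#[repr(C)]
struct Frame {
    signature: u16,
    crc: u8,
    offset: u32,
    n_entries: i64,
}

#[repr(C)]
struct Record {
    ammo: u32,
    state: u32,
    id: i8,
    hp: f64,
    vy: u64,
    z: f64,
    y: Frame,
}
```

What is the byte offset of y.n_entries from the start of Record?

48

Frame: 0..2  signature  (2B, 2-aligned); 2..3  crc  (1B, 1-aligned); 3..4  -- padding (1B); 4..8  offset  (4B, 4-aligned); 8..16  n_entries  (8B, 8-aligned); sizeof = 16, alignof = 8
0..4  ammo  (4B, 4-aligned)
4..8  state  (4B, 4-aligned)
8..9  id  (1B, 1-aligned)
9..16  -- padding (7B)
16..24  hp  (8B, 8-aligned)
24..32  vy  (8B, 8-aligned)
32..40  z  (8B, 8-aligned)
40..56  y  (16B, 8-aligned)
within Frame: n_entries at 8
40 + 8 = 48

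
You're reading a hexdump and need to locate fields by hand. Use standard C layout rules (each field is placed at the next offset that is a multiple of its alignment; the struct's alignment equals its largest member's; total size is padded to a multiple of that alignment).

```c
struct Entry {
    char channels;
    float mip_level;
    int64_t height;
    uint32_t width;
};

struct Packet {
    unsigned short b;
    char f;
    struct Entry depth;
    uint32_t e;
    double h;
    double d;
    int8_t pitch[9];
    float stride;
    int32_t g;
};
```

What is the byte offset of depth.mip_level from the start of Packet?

Entry: channels at 0 (size 1, align 1) → ends 1; pad 3 to align 4 for mip_level; mip_level at 4 (size 4, align 4) → ends 8; height at 8 (size 8, align 8) → ends 16; width at 16 (size 4, align 4) → ends 20; tail pad 4 to reach multiple of 8; total 24 bytes, alignment 8
b at 0 (size 2, align 2) → ends 2
f at 2 (size 1, align 1) → ends 3
pad 5 to align 8 for depth
depth at 8 (size 24, align 8) → ends 32
within Entry: mip_level at 4
8 + 4 = 12

12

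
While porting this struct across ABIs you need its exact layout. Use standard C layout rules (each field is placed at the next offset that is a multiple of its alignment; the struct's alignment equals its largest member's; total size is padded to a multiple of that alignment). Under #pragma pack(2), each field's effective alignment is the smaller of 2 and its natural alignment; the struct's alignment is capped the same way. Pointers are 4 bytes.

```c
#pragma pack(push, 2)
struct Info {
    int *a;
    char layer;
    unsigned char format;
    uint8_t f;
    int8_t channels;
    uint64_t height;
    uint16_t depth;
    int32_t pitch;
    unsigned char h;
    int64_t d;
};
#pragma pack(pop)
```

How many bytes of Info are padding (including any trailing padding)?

a at 0 (size 4, align 2) → ends 4
layer at 4 (size 1, align 1) → ends 5
format at 5 (size 1, align 1) → ends 6
f at 6 (size 1, align 1) → ends 7
channels at 7 (size 1, align 1) → ends 8
height at 8 (size 8, align 2) → ends 16
depth at 16 (size 2, align 2) → ends 18
pitch at 18 (size 4, align 2) → ends 22
h at 22 (size 1, align 1) → ends 23
pad 1 to align 2 for d
d at 24 (size 8, align 2) → ends 32
total 32 bytes, alignment 2
data bytes 31, size 32 → padding 1

1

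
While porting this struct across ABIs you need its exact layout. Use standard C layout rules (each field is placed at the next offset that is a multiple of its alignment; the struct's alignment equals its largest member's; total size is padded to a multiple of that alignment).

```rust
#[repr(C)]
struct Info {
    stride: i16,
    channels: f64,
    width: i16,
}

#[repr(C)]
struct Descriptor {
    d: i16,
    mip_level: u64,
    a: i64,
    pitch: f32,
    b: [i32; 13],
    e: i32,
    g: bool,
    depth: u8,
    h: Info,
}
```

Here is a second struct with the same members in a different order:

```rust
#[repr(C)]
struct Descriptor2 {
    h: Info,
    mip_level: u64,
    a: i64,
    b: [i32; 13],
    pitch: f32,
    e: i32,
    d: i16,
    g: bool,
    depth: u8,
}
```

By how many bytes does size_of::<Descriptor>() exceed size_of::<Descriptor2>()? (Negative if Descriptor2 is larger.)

Info: stride at 0 (size 2, align 2) → ends 2; pad 6 to align 8 for channels; channels at 8 (size 8, align 8) → ends 16; width at 16 (size 2, align 2) → ends 18; tail pad 6 to reach multiple of 8; total 24 bytes, alignment 8
d at 0 (size 2, align 2) → ends 2
pad 6 to align 8 for mip_level
mip_level at 8 (size 8, align 8) → ends 16
a at 16 (size 8, align 8) → ends 24
pitch at 24 (size 4, align 4) → ends 28
b at 28 (size 52, align 4) → ends 80
e at 80 (size 4, align 4) → ends 84
g at 84 (size 1, align 1) → ends 85
depth at 85 (size 1, align 1) → ends 86
pad 2 to align 8 for h
h at 88 (size 24, align 8) → ends 112
total 112 bytes, alignment 8
— Descriptor2 —
h at 0 (size 24, align 8) → ends 24
mip_level at 24 (size 8, align 8) → ends 32
a at 32 (size 8, align 8) → ends 40
b at 40 (size 52, align 4) → ends 92
pitch at 92 (size 4, align 4) → ends 96
e at 96 (size 4, align 4) → ends 100
d at 100 (size 2, align 2) → ends 102
g at 102 (size 1, align 1) → ends 103
depth at 103 (size 1, align 1) → ends 104
total 104 bytes, alignment 8
112 − 104 = 8

8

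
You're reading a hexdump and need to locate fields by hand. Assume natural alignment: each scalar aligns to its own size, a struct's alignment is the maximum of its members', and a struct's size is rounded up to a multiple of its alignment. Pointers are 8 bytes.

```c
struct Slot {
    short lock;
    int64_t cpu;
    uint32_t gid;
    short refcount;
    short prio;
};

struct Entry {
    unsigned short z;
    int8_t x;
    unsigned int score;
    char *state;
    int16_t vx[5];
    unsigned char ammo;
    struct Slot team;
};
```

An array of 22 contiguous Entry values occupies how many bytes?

1232

Slot: 0..2  lock  (2B, 2-aligned); 2..8  -- padding (6B); 8..16  cpu  (8B, 8-aligned); 16..20  gid  (4B, 4-aligned); 20..22  refcount  (2B, 2-aligned); 22..24  prio  (2B, 2-aligned); sizeof = 24, alignof = 8
0..2  z  (2B, 2-aligned)
2..3  x  (1B, 1-aligned)
3..4  -- padding (1B)
4..8  score  (4B, 4-aligned)
8..16  state  (8B, 8-aligned)
16..26  vx  (10B, 2-aligned)
26..27  ammo  (1B, 1-aligned)
27..32  -- padding (5B)
32..56  team  (24B, 8-aligned)
sizeof = 56, alignof = 8
array of 22: 22 × 56 = 1232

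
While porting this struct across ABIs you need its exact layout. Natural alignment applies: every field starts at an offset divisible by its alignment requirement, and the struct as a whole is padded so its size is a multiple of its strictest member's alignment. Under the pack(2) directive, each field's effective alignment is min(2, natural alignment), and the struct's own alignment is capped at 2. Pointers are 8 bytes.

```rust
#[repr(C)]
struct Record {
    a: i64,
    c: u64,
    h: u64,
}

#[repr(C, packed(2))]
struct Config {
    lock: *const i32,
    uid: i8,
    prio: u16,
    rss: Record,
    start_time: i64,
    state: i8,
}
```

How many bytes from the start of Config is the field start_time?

Record: a at 0 (size 8, align 8) → ends 8; c at 8 (size 8, align 8) → ends 16; h at 16 (size 8, align 8) → ends 24; total 24 bytes, alignment 8
lock at 0 (size 8, align 2) → ends 8
uid at 8 (size 1, align 1) → ends 9
pad 1 to align 2 for prio
prio at 10 (size 2, align 2) → ends 12
rss at 12 (size 24, align 2) → ends 36
start_time at 36 (size 8, align 2) → ends 44

36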